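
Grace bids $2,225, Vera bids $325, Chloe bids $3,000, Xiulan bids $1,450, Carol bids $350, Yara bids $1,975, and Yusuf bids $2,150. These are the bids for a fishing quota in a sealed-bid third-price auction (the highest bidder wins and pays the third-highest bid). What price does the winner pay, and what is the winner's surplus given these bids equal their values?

Ranking the bids: Chloe $3,000; Grace $2,225; Yusuf $2,150; Yara $1,975; Xiulan $1,450; Carol $350; Vera $325.
Chloe is the highest bidder, so Chloe wins.
Under the third-price rule, the price is the third-highest bid: $2,150.
Surplus = $3,000 − $2,150 = $850.

The winner pays $2,150 for a surplus of $850.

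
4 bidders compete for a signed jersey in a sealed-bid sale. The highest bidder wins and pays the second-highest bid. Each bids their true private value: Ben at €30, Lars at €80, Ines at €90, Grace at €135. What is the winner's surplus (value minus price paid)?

Ordered from highest: Grace €135 > Ines €90 > Lars €80 > Ben €30.
Grace wins with the top bid and pays the second-highest, €90.
Surplus = €135 − €90 = €45.

Surplus = €45.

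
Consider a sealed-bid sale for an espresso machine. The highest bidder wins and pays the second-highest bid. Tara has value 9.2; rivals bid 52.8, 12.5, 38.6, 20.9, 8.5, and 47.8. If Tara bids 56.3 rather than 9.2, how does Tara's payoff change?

The highest competing bid is 52.8.
Bidding truthfully at 9.2: the top bid is 52.8 (a rival), so Tara loses. Payoff = 0.0.
Bidding 56.3: Tara has the top bid, wins, and pays the second-highest bid 52.8. Payoff = 9.2 − 52.8 = -43.6.
Change = -43.6 − 0.0 = -43.6.
Deviating from a truthful bid can only lose payoff in a second-price auction — never gain.

Change in payoff: -43.6.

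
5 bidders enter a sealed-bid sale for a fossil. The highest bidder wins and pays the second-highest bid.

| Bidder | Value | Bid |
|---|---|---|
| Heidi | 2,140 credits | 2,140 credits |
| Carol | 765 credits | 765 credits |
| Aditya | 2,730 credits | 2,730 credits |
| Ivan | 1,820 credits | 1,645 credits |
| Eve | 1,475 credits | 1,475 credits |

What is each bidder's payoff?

Heidi 0 credits, Carol 0 credits, Aditya 590 credits, Ivan 0 credits, Eve 0 credits.

Ordered from highest: Aditya 2,730 credits, then Heidi 2,140 credits, then Ivan 1,645 credits, then Eve 1,475 credits, then Carol 765 credits.
Aditya has the top bid and wins; the price is the second-highest bid, 2,140 credits.
Aditya's payoff = 2,730 credits − 2,140 credits = 590 credits. All other bidders lose, so their payoff is 0.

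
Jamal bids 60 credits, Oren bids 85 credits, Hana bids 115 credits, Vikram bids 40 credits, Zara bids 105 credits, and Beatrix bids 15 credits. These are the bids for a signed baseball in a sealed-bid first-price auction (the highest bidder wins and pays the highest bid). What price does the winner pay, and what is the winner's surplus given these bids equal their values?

The winner pays 115 credits for a surplus of 0 credits.

Ordered from highest: Hana 115 credits > Zara 105 credits > Oren 85 credits > Jamal 60 credits > Vikram 40 credits > Beatrix 15 credits.
Hana is the highest bidder, so Hana wins.
Under the first-price rule, the price is the highest bid: 115 credits.
Surplus = 115 credits − 115 credits = 0 credits.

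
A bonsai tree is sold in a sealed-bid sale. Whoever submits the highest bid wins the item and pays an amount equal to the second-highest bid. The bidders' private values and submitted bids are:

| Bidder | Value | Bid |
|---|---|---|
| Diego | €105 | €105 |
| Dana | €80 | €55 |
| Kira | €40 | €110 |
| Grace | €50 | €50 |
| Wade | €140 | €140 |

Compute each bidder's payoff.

Bids in descending order: Wade €140; Kira €110; Diego €105; Dana €55; Grace €50.
Wade has the top bid and wins; the price is the second-highest bid, €110.
Wade's payoff = €140 − €110 = €30. All other bidders lose, so their payoff is 0.

Payoffs: Diego €0, Dana €0, Kira €0, Grace €0, Wade €30.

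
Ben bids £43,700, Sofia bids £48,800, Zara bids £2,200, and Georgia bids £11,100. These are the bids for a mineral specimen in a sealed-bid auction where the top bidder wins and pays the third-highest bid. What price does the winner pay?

Ranking the bids: Sofia £48,800; Ben £43,700; Georgia £11,100; Zara £2,200.
Sofia is the highest bidder, so Sofia wins.
Under the third-price rule, the price is the third-highest bid: £11,100.

The winner pays £11,100.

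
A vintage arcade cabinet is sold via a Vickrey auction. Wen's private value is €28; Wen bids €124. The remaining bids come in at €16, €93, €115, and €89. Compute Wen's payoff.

Highest competing bid: €115.
Wen's bid €124 is the highest overall, so Wen wins and pays the second-highest bid, €115.
Payoff = value − price = €28 − €115 = -€87.
Overbidding won the item at a price above value — truthful bidding would have avoided this loss.

-€87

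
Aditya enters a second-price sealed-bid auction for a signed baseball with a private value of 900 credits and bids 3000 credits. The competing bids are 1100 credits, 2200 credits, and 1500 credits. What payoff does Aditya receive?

Highest competing bid: 2200 credits.
Aditya's bid 3000 credits is the highest overall, so Aditya wins and pays the second-highest bid, 2200 credits.
Payoff = value − price = 900 credits − 2200 credits = -1300 credits.

Payoff = -1300 credits.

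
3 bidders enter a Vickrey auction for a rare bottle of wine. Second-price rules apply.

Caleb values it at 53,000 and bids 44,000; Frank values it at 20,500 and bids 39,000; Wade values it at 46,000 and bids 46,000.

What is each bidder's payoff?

Ordered from highest: Wade 46,000 > Caleb 44,000 > Frank 39,000.
Wade has the top bid and wins; the price is the second-highest bid, 44,000.
Wade's payoff = 46,000 − 44,000 = 2,000. All other bidders lose, so their payoff is 0.

Payoffs: Caleb 0, Frank 0, Wade 2,000.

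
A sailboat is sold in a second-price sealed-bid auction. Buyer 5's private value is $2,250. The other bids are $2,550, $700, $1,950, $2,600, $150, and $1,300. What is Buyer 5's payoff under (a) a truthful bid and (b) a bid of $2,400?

(a) $0  (b) $0

The highest competing bid is $2,600.
Bidding truthfully at $2,250: the top bid is $2,600 (a rival), so Buyer 5 loses. Payoff = $0.
Bidding $2,400: the top bid is $2,600 (a rival), so Buyer 5 loses. Payoff = $0.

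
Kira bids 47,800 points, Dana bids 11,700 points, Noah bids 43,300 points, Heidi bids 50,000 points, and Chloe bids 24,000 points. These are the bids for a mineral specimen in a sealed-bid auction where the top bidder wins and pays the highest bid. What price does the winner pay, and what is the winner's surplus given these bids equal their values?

Ordered from highest: Heidi 50,000 points, then Kira 47,800 points, then Noah 43,300 points, then Chloe 24,000 points, then Dana 11,700 points.
Heidi is the highest bidder, so Heidi wins.
Under the first-price rule, the price is the highest bid: 50,000 points.
Surplus = 50,000 points − 50,000 points = 0 points.

The winner pays 50,000 points for a surplus of 0 points.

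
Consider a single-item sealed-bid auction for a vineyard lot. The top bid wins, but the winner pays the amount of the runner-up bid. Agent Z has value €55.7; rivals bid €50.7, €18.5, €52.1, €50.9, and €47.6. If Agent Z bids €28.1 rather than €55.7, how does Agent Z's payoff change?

The highest competing bid is €52.1.
Bidding truthfully at €55.7: Agent Z has the top bid, wins, and pays the second-highest bid €52.1. Payoff = €55.7 − €52.1 = €3.6.
Bidding €28.1: the top bid is €52.1 (a rival), so Agent Z loses. Payoff = €0.0.
Change = €0.0 − €3.6 = -€3.6.

Change in payoff: -€3.6.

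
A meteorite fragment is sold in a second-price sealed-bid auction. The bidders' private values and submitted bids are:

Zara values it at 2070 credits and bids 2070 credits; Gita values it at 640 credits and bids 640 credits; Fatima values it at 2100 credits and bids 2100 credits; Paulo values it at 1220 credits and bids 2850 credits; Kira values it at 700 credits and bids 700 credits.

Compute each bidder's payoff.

Payoffs: Zara 0 credits, Gita 0 credits, Fatima 0 credits, Paulo -880 credits, Kira 0 credits.

Bids in descending order: Paulo 2850 credits > Fatima 2100 credits > Zara 2070 credits > Kira 700 credits > Gita 640 credits.
Paulo has the top bid and wins; the price is the second-highest bid, 2100 credits.
Paulo's payoff = 1220 credits − 2100 credits = -880 credits. All other bidders lose, so their payoff is 0.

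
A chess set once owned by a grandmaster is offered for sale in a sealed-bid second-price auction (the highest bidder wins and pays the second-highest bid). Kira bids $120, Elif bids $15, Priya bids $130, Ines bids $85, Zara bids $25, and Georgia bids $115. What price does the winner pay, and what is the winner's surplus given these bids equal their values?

The winner pays $120 for a surplus of $10.

Ordered from highest: Priya $130, then Kira $120, then Georgia $115, then Ines $85, then Zara $25, then Elif $15.
Priya is the highest bidder, so Priya wins.
Under the second-price rule, the price is the second-highest bid: $120.
Surplus = $130 − $120 = $10.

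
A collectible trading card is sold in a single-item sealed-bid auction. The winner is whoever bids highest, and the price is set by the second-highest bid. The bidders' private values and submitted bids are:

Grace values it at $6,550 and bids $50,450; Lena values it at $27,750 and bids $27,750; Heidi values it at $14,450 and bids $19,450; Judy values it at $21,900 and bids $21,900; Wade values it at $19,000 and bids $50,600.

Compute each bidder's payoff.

Ranking the bids: Wade $50,600 > Grace $50,450 > Lena $27,750 > Judy $21,900 > Heidi $19,450.
Wade has the top bid and wins; the price is the second-highest bid, $50,450.
Wade's payoff = $19,000 − $50,450 = -$31,450. All other bidders lose, so their payoff is 0.

Grace $0, Lena $0, Heidi $0, Judy $0, Wade -$31,450.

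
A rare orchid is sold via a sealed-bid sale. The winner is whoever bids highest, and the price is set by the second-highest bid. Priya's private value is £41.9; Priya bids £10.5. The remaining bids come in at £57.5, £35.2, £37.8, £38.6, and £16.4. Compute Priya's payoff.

Highest competing bid: £57.5.
Priya's bid £10.5 is not the highest, so Priya loses, pays nothing, and earns zero payoff.

Priya's payoff: £0.0.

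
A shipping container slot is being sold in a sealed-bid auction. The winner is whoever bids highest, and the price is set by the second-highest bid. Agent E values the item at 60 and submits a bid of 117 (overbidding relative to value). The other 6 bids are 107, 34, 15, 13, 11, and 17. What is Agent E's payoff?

Payoff = -47.

Highest competing bid: 107.
Agent E's bid 117 is the highest overall, so Agent E wins and pays the second-highest bid, 107.
Payoff = value − price = 60 − 107 = -47.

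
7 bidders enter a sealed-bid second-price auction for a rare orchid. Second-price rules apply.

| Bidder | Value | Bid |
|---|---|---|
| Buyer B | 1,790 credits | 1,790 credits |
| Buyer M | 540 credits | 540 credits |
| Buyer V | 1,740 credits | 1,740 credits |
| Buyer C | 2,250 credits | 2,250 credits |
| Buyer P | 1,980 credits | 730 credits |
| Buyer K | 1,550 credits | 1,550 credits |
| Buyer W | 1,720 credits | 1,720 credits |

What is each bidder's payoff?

Payoffs: Buyer B 0 credits, Buyer M 0 credits, Buyer V 0 credits, Buyer C 460 credits, Buyer P 0 credits, Buyer K 0 credits, Buyer W 0 credits.

Bids in descending order: Buyer C 2,250 credits, then Buyer B 1,790 credits, then Buyer V 1,740 credits, then Buyer W 1,720 credits, then Buyer K 1,550 credits, then Buyer P 730 credits, then Buyer M 540 credits.
Buyer C has the top bid and wins; the price is the second-highest bid, 1,790 credits.
Buyer C's payoff = 2,250 credits − 1,790 credits = 460 credits. All other bidders lose, so their payoff is 0.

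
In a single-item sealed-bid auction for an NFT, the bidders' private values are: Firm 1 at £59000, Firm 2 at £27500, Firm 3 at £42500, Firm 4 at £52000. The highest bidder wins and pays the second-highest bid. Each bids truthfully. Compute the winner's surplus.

£7000

Bids in descending order: Firm 1 £59000 > Firm 4 £52000 > Firm 3 £42500 > Firm 2 £27500.
Firm 1 wins with the top bid and pays the second-highest, £52000.
Surplus = £59000 − £52000 = £7000.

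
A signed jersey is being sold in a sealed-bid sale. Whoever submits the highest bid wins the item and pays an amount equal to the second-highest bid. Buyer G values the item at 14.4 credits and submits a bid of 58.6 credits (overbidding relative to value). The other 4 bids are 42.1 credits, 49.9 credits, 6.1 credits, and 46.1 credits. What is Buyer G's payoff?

Highest competing bid: 49.9 credits.
Buyer G's bid 58.6 credits is the highest overall, so Buyer G wins and pays the second-highest bid, 49.9 credits.
Payoff = value − price = 14.4 credits − 49.9 credits = -35.5 credits.
Overbidding won the item at a price above value — truthful bidding would have avoided this loss.

Buyer G's payoff: -35.5 credits.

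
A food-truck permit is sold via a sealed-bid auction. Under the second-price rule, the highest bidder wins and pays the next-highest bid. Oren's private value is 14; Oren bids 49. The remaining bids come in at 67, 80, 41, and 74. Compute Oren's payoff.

Payoff = 0.

Highest competing bid: 80.
Oren's bid 49 is not the highest, so Oren loses, pays nothing, and earns zero payoff.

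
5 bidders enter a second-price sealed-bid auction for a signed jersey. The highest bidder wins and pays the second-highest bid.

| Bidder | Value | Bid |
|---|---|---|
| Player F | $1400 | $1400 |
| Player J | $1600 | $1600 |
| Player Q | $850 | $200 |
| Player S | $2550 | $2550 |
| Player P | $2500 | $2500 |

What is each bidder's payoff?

Payoffs: Player F $0, Player J $0, Player Q $0, Player S $50, Player P $0.

Bids in descending order: Player S $2550 > Player P $2500 > Player J $1600 > Player F $1400 > Player Q $200.
Player S has the top bid and wins; the price is the second-highest bid, $2500.
Player S's payoff = $2550 − $2500 = $50. All other bidders lose, so their payoff is 0.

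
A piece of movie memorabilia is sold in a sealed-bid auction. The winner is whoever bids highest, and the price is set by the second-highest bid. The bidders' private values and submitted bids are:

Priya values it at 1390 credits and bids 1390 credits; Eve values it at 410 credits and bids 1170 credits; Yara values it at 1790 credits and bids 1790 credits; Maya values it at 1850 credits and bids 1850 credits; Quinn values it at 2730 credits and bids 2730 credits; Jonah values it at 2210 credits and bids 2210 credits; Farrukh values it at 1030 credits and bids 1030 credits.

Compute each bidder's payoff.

Ordered from highest: Quinn 2730 credits, then Jonah 2210 credits, then Maya 1850 credits, then Yara 1790 credits, then Priya 1390 credits, then Eve 1170 credits, then Farrukh 1030 credits.
Quinn has the top bid and wins; the price is the second-highest bid, 2210 credits.
Quinn's payoff = 2730 credits − 2210 credits = 520 credits. All other bidders lose, so their payoff is 0.

Priya 0 credits, Eve 0 credits, Yara 0 credits, Maya 0 credits, Quinn 520 credits, Jonah 0 credits, Farrukh 0 credits.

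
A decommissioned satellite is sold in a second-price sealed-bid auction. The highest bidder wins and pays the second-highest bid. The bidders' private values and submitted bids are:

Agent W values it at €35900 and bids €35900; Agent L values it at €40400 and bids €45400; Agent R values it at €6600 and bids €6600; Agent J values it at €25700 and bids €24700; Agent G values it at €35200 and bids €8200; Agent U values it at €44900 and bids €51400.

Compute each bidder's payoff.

Agent W €0, Agent L €0, Agent R €0, Agent J €0, Agent G €0, Agent U -€500.

Bids in descending order: Agent U €51400 > Agent L €45400 > Agent W €35900 > Agent J €24700 > Agent G €8200 > Agent R €6600.
Agent U has the top bid and wins; the price is the second-highest bid, €45400.
Agent U's payoff = €44900 − €45400 = -€500. All other bidders lose, so their payoff is 0.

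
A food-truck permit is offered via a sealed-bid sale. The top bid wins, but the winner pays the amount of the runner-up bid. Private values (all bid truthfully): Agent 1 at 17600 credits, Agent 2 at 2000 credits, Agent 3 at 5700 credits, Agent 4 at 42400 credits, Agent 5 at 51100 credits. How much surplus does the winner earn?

Ranking the bids: Agent 5 51100 credits, then Agent 4 42400 credits, then Agent 1 17600 credits, then Agent 3 5700 credits, then Agent 2 2000 credits.
Agent 5 wins with the top bid and pays the second-highest, 42400 credits.
Surplus = 51100 credits − 42400 credits = 8700 credits.

Surplus = 8700 credits.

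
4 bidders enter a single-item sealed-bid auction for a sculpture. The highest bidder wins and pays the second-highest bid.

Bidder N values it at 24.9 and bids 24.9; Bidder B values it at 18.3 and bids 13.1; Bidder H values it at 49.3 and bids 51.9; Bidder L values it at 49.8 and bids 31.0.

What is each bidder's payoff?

Payoffs: Bidder N 0.0, Bidder B 0.0, Bidder H 18.3, Bidder L 0.0.

Ordered from highest: Bidder H 51.9; Bidder L 31.0; Bidder N 24.9; Bidder B 13.1.
Bidder H has the top bid and wins; the price is the second-highest bid, 31.0.
Bidder H's payoff = 49.3 − 31.0 = 18.3. All other bidders lose, so their payoff is 0.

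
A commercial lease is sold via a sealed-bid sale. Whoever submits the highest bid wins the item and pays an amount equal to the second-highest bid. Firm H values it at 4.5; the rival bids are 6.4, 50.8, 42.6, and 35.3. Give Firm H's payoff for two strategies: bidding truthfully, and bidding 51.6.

Truthful: 0.0; alternative: -46.3.

The highest competing bid is 50.8.
Bidding truthfully at 4.5: the top bid is 50.8 (a rival), so Firm H loses. Payoff = 0.0.
Bidding 51.6: Firm H has the top bid, wins, and pays the second-highest bid 50.8. Payoff = 4.5 − 50.8 = -46.3.
This is the dominant-strategy logic: truthful bidding weakly beats any alternative.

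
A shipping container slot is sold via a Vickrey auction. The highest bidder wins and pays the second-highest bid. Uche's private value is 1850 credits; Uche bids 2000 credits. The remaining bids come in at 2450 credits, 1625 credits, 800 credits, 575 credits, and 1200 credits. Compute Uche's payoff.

Highest competing bid: 2450 credits.
Uche's bid 2000 credits is not the highest, so Uche loses, pays nothing, and earns zero payoff.

Payoff = 0 credits.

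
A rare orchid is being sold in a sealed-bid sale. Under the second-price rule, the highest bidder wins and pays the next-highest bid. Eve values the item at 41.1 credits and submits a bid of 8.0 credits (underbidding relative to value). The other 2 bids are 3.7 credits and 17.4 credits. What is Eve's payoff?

Eve's payoff: 0.0 credits.

Highest competing bid: 17.4 credits.
Eve's bid 8.0 credits is not the highest, so Eve loses, pays nothing, and earns zero payoff.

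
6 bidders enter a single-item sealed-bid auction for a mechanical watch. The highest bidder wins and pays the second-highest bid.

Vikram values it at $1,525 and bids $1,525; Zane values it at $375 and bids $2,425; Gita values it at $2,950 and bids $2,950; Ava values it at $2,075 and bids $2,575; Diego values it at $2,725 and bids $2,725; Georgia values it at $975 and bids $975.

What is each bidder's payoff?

Payoffs: Vikram $0, Zane $0, Gita $225, Ava $0, Diego $0, Georgia $0.

Ordered from highest: Gita $2,950, then Diego $2,725, then Ava $2,575, then Zane $2,425, then Vikram $1,525, then Georgia $975.
Gita has the top bid and wins; the price is the second-highest bid, $2,725.
Gita's payoff = $2,950 − $2,725 = $225. All other bidders lose, so their payoff is 0.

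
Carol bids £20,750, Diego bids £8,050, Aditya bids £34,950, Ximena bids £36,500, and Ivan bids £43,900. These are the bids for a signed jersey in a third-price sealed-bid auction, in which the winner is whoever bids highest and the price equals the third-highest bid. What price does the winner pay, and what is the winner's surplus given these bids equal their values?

Sorted high to low: Ivan £43,900, then Ximena £36,500, then Aditya £34,950, then Carol £20,750, then Diego £8,050.
Ivan is the highest bidder, so Ivan wins.
Under the third-price rule, the price is the third-highest bid: £34,950.
Surplus = £43,900 − £34,950 = £8,950.

The winner pays £34,950 for a surplus of £8,950.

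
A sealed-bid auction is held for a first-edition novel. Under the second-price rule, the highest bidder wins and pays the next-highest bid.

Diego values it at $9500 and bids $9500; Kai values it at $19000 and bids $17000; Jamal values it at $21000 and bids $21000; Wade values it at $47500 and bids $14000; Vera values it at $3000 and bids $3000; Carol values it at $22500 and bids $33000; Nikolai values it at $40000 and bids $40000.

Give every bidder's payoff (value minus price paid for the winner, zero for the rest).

Payoffs: Diego $0, Kai $0, Jamal $0, Wade $0, Vera $0, Carol $0, Nikolai $7000.

Ranking the bids: Nikolai $40000, then Carol $33000, then Jamal $21000, then Kai $17000, then Wade $14000, then Diego $9500, then Vera $3000.
Nikolai has the top bid and wins; the price is the second-highest bid, $33000.
Nikolai's payoff = $40000 − $33000 = $7000. All other bidders lose, so their payoff is 0.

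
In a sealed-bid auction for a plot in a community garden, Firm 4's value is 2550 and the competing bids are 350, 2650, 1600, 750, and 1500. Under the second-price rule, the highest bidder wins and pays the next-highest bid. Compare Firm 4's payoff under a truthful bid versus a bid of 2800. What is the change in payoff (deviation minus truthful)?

Change in payoff: -100.

The highest competing bid is 2650.
Bidding truthfully at 2550: the top bid is 2650 (a rival), so Firm 4 loses. Payoff = 0.
Bidding 2800: Firm 4 has the top bid, wins, and pays the second-highest bid 2650. Payoff = 2550 − 2650 = -100.
Change = -100 − 0 = -100.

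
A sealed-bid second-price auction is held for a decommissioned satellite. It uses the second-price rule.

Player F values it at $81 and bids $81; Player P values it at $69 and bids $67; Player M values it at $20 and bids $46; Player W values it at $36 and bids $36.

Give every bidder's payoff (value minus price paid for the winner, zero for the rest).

Payoffs: Player F $14, Player P $0, Player M $0, Player W $0.

Bids in descending order: Player F $81; Player P $67; Player M $46; Player W $36.
Player F has the top bid and wins; the price is the second-highest bid, $67.
Player F's payoff = $81 − $67 = $14. All other bidders lose, so their payoff is 0.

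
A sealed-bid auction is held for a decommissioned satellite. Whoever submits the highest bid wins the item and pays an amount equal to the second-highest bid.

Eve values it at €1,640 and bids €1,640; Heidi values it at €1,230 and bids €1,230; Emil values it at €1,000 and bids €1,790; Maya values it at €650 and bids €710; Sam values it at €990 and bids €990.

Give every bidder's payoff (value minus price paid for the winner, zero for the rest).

Eve €0, Heidi €0, Emil -€640, Maya €0, Sam €0.

Bids in descending order: Emil €1,790, then Eve €1,640, then Heidi €1,230, then Sam €990, then Maya €710.
Emil has the top bid and wins; the price is the second-highest bid, €1,640.
Emil's payoff = €1,000 − €1,640 = -€640. All other bidders lose, so their payoff is 0.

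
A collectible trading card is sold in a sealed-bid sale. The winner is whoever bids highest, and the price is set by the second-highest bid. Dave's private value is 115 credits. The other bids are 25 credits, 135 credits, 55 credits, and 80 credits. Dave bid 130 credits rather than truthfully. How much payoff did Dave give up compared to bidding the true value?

The highest competing bid is 135 credits.
Bidding truthfully at 115 credits: the top bid is 135 credits (a rival), so Dave loses. Payoff = 0 credits.
Bidding 130 credits: the top bid is 135 credits (a rival), so Dave loses. Payoff = 0 credits.
Regret = truthful payoff − actual payoff = 0 credits − 0 credits = 0 credits.

0 credits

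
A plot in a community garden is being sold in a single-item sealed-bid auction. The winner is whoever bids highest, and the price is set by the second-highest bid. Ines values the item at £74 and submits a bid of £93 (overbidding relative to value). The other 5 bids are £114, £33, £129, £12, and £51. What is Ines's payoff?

Highest competing bid: £129.
Ines's bid £93 is not the highest, so Ines loses, pays nothing, and earns zero payoff.

£0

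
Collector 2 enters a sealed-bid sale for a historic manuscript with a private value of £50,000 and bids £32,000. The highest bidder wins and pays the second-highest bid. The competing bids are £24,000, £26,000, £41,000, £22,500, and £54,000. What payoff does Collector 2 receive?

The bidder's payoff: £0.

Highest competing bid: £54,000.
Collector 2's bid £32,000 is not the highest, so Collector 2 loses, pays nothing, and earns zero payoff.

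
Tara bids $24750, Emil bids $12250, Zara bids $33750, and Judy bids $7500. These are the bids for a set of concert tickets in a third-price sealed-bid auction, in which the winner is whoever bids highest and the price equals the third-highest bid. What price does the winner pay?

Price paid: $12250.

Ordered from highest: Zara $33750; Tara $24750; Emil $12250; Judy $7500.
Zara is the highest bidder, so Zara wins.
Under the third-price rule, the price is the third-highest bid: $12250.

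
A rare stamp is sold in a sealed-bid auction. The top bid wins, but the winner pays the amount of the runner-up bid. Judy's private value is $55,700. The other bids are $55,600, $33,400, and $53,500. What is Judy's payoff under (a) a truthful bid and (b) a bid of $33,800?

The highest competing bid is $55,600.
Bidding truthfully at $55,700: Judy has the top bid, wins, and pays the second-highest bid $55,600. Payoff = $55,700 − $55,600 = $100.
Bidding $33,800: the top bid is $55,600 (a rival), so Judy loses. Payoff = $0.
This is the dominant-strategy logic: truthful bidding weakly beats any alternative.

Truthful: $100; alternative: $0.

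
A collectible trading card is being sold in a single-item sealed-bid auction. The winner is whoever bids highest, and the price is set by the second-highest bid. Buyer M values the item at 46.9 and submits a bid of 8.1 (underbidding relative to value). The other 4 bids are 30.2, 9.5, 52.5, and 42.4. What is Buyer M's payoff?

Payoff = 0.0.

Highest competing bid: 52.5.
Buyer M's bid 8.1 is not the highest, so Buyer M loses, pays nothing, and earns zero payoff.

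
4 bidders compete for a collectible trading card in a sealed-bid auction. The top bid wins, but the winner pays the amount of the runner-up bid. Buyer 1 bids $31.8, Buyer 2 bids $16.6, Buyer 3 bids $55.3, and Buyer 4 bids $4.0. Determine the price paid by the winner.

Bids in descending order: Buyer 3 $55.3 > Buyer 1 $31.8 > Buyer 2 $16.6 > Buyer 4 $4.0.
Buyer 3 has the highest bid, so Buyer 3 wins.
The second-highest bid is $31.8, so that is what Buyer 3 pays.

The winner pays $31.8.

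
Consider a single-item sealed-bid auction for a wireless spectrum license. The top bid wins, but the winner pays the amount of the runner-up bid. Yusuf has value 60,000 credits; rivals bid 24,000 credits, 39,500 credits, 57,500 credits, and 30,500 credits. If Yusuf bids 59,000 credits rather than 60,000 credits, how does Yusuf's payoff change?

The highest competing bid is 57,500 credits.
Bidding truthfully at 60,000 credits: Yusuf has the top bid, wins, and pays the second-highest bid 57,500 credits. Payoff = 60,000 credits − 57,500 credits = 2,500 credits.
Bidding 59,000 credits: Yusuf has the top bid, wins, and pays the second-highest bid 57,500 credits. Payoff = 60,000 credits − 57,500 credits = 2,500 credits.
Change = 2,500 credits − 2,500 credits = 0 credits.
The bid only affects whether you win, not the price — here both bids land on the same side of the top rival bid, so the deviation is payoff-neutral.

Change in payoff: 0 credits.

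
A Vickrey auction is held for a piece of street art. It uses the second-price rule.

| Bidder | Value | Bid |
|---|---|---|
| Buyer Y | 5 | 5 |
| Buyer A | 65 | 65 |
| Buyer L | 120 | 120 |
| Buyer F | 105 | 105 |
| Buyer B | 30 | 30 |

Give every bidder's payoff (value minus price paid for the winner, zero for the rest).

Ordered from highest: Buyer L 120 > Buyer F 105 > Buyer A 65 > Buyer B 30 > Buyer Y 5.
Buyer L has the top bid and wins; the price is the second-highest bid, 105.
Buyer L's payoff = 120 − 105 = 15. All other bidders lose, so their payoff is 0.

Buyer Y 0, Buyer A 0, Buyer L 15, Buyer F 0, Buyer B 0.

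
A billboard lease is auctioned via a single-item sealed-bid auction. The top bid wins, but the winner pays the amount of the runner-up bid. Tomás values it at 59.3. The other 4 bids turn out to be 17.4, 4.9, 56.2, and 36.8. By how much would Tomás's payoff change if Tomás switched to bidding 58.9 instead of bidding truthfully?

0.0

The highest competing bid is 56.2.
Bidding truthfully at 59.3: Tomás has the top bid, wins, and pays the second-highest bid 56.2. Payoff = 59.3 − 56.2 = 3.1.
Bidding 58.9: Tomás has the top bid, wins, and pays the second-highest bid 56.2. Payoff = 59.3 − 56.2 = 3.1.
Change = 3.1 − 3.1 = 0.0.
The bid only affects whether you win, not the price — here both bids land on the same side of the top rival bid, so the deviation is payoff-neutral.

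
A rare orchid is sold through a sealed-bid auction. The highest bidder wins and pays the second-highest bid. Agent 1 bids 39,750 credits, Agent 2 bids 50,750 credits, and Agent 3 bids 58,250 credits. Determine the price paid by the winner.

50,750 credits

Bids in descending order: Agent 3 58,250 credits > Agent 2 50,750 credits > Agent 1 39,750 credits.
Agent 3 has the highest bid, so Agent 3 wins.
The second-highest bid is 50,750 credits, so that is what Agent 3 pays.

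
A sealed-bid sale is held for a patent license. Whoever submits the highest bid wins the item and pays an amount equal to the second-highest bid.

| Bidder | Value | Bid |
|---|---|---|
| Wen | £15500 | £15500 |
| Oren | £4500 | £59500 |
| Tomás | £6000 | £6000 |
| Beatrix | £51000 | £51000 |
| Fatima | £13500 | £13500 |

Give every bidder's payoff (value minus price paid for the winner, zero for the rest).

Wen £0, Oren -£46500, Tomás £0, Beatrix £0, Fatima £0.

Sorted high to low: Oren £59500 > Beatrix £51000 > Wen £15500 > Fatima £13500 > Tomás £6000.
Oren has the top bid and wins; the price is the second-highest bid, £51000.
Oren's payoff = £4500 − £51000 = -£46500. All other bidders lose, so their payoff is 0.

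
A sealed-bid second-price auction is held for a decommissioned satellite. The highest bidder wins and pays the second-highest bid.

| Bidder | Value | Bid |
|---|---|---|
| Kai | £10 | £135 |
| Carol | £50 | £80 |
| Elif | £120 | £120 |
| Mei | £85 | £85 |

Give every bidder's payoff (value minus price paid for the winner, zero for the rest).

Ranking the bids: Kai £135; Elif £120; Mei £85; Carol £80.
Kai has the top bid and wins; the price is the second-highest bid, £120.
Kai's payoff = £10 − £120 = -£110. All other bidders lose, so their payoff is 0.

Payoffs: Kai -£110, Carol £0, Elif £0, Mei £0.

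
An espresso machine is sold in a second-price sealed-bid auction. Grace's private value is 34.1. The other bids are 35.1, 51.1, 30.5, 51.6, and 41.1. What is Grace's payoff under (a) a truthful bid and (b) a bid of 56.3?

(a) 0.0  (b) -17.5

The highest competing bid is 51.6.
Bidding truthfully at 34.1: the top bid is 51.6 (a rival), so Grace loses. Payoff = 0.0.
Bidding 56.3: Grace has the top bid, wins, and pays the second-highest bid 51.6. Payoff = 34.1 − 51.6 = -17.5.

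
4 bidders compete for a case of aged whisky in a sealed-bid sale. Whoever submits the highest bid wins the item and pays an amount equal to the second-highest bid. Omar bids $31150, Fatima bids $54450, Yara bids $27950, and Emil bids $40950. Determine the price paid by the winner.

The winner pays $40950.

Bids in descending order: Fatima $54450 > Emil $40950 > Omar $31150 > Yara $27950.
Fatima has the highest bid, so Fatima wins.
The second-highest bid is $40950, so that is what Fatima pays.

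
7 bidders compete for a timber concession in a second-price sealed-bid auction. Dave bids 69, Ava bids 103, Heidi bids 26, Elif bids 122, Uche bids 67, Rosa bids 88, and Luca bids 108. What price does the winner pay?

108

Sorted high to low: Elif 122; Luca 108; Ava 103; Rosa 88; Dave 69; Uche 67; Heidi 26.
Elif has the highest bid, so Elif wins.
The second-highest bid is 108, so that is what Elif pays.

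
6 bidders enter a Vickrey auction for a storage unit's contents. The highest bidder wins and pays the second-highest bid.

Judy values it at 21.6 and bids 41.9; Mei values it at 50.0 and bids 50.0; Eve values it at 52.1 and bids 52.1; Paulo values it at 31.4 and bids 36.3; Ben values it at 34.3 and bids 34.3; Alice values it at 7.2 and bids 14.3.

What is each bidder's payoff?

Ranking the bids: Eve 52.1 > Mei 50.0 > Judy 41.9 > Paulo 36.3 > Ben 34.3 > Alice 14.3.
Eve has the top bid and wins; the price is the second-highest bid, 50.0.
Eve's payoff = 52.1 − 50.0 = 2.1. All other bidders lose, so their payoff is 0.

Judy 0.0, Mei 0.0, Eve 2.1, Paulo 0.0, Ben 0.0, Alice 0.0.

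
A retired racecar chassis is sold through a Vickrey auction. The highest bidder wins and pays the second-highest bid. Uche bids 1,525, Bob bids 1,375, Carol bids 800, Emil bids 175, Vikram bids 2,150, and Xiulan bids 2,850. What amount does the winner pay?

Ordered from highest: Xiulan 2,850; Vikram 2,150; Uche 1,525; Bob 1,375; Carol 800; Emil 175.
Xiulan has the highest bid, so Xiulan wins.
The second-highest bid is 2,150, so that is what Xiulan pays.

2,150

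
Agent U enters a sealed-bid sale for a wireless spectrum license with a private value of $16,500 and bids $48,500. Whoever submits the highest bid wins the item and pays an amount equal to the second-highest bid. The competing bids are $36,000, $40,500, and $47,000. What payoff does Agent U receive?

Highest competing bid: $47,000.
Agent U's bid $48,500 is the highest overall, so Agent U wins and pays the second-highest bid, $47,000.
Payoff = value − price = $16,500 − $47,000 = -$30,500.

-$30,500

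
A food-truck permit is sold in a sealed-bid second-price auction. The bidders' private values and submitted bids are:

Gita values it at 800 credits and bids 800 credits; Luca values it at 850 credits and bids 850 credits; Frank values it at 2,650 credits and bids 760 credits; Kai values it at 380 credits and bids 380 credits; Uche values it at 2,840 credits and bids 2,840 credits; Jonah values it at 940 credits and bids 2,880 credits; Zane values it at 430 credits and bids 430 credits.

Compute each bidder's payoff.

Ranking the bids: Jonah 2,880 credits, then Uche 2,840 credits, then Luca 850 credits, then Gita 800 credits, then Frank 760 credits, then Zane 430 credits, then Kai 380 credits.
Jonah has the top bid and wins; the price is the second-highest bid, 2,840 credits.
Jonah's payoff = 940 credits − 2,840 credits = -1,900 credits. All other bidders lose, so their payoff is 0.

Payoffs: Gita 0 credits, Luca 0 credits, Frank 0 credits, Kai 0 credits, Uche 0 credits, Jonah -1,900 credits, Zane 0 credits.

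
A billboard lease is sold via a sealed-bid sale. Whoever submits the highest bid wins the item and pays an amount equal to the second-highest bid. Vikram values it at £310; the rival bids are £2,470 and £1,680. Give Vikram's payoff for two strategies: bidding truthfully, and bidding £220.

Truthful: £0; alternative: £0.

The highest competing bid is £2,470.
Bidding truthfully at £310: the top bid is £2,470 (a rival), so Vikram loses. Payoff = £0.
Bidding £220: the top bid is £2,470 (a rival), so Vikram loses. Payoff = £0.
The bid only affects whether you win, not the price — here both bids land on the same side of the top rival bid, so the deviation is payoff-neutral.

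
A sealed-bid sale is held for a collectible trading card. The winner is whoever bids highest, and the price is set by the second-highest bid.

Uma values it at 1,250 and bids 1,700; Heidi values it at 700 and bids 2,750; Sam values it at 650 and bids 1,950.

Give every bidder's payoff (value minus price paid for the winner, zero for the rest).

Ranking the bids: Heidi 2,750 > Sam 1,950 > Uma 1,700.
Heidi has the top bid and wins; the price is the second-highest bid, 1,950.
Heidi's payoff = 700 − 1,950 = -1,250. All other bidders lose, so their payoff is 0.

Payoffs: Uma 0, Heidi -1,250, Sam 0.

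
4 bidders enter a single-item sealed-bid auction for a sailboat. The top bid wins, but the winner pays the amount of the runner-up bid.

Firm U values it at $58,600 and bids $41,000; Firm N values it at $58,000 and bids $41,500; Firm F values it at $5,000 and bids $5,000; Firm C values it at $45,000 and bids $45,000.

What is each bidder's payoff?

Firm U $0, Firm N $0, Firm F $0, Firm C $3,500.

Ordered from highest: Firm C $45,000, then Firm N $41,500, then Firm U $41,000, then Firm F $5,000.
Firm C has the top bid and wins; the price is the second-highest bid, $41,500.
Firm C's payoff = $45,000 − $41,500 = $3,500. All other bidders lose, so their payoff is 0.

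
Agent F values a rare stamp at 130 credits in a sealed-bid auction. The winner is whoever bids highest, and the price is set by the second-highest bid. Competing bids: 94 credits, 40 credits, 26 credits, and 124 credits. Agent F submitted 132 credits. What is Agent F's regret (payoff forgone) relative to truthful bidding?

Payoff forgone: 0 credits.

The highest competing bid is 124 credits.
Bidding truthfully at 130 credits: Agent F has the top bid, wins, and pays the second-highest bid 124 credits. Payoff = 130 credits − 124 credits = 6 credits.
Bidding 132 credits: Agent F has the top bid, wins, and pays the second-highest bid 124 credits. Payoff = 130 credits − 124 credits = 6 credits.
Regret = truthful payoff − actual payoff = 6 credits − 6 credits = 0 credits.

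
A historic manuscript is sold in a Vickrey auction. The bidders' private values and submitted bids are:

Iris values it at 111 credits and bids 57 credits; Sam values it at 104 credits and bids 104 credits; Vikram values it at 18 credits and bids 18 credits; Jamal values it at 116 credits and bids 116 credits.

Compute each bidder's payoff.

Sorted high to low: Jamal 116 credits, then Sam 104 credits, then Iris 57 credits, then Vikram 18 credits.
Jamal has the top bid and wins; the price is the second-highest bid, 104 credits.
Jamal's payoff = 116 credits − 104 credits = 12 credits. All other bidders lose, so their payoff is 0.

Iris 0 credits, Sam 0 credits, Vikram 0 credits, Jamal 12 credits.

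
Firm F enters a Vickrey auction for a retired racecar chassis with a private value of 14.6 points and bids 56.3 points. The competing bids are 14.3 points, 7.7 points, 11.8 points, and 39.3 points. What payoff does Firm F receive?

Highest competing bid: 39.3 points.
Firm F's bid 56.3 points is the highest overall, so Firm F wins and pays the second-highest bid, 39.3 points.
Payoff = value − price = 14.6 points − 39.3 points = -24.7 points.
Overbidding won the item at a price above value — truthful bidding would have avoided this loss.

Firm F's payoff: -24.7 points.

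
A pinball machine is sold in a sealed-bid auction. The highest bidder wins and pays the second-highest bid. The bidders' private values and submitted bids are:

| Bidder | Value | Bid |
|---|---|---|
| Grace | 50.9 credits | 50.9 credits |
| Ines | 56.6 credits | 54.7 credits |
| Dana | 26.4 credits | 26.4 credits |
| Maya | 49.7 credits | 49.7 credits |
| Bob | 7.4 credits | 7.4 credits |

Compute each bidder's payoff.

Sorted high to low: Ines 54.7 credits > Grace 50.9 credits > Maya 49.7 credits > Dana 26.4 credits > Bob 7.4 credits.
Ines has the top bid and wins; the price is the second-highest bid, 50.9 credits.
Ines's payoff = 56.6 credits − 50.9 credits = 5.7 credits. All other bidders lose, so their payoff is 0.

Payoffs: Grace 0.0 credits, Ines 5.7 credits, Dana 0.0 credits, Maya 0.0 credits, Bob 0.0 credits.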